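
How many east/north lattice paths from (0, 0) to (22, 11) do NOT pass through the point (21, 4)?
Number of paths = 193435520

Total paths from (0, 0) to (22, 11): C(33, 22) = 193536720. Paths through (21, 4): (paths (0, 0) → (21, 4)) × (paths (21, 4) → (22, 11)) = C(25, 21) · C(8, 1) = 12650 · 8 = 101200. Avoidance count = 193536720 − 101200 = 193435520.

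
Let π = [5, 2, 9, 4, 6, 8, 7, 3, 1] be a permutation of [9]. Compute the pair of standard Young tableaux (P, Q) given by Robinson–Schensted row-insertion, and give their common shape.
P = [1, 3, 6, 7] / [2, 8] / [4] / [5] / [9];  Q = [1, 3, 5, 6] / [2, 4] / [7] / [8] / [9];  common shape = (4, 2, 1, 1, 1)

Row-insert the values π_1, π_2, … into P one at a time, bumping the leftmost entry strictly greater than the inserted value down to the next row. The recording tableau Q records, in position (i, j), the step at which that cell was added to P.
  Insert 5 (step 1): P = [5];  Q = [1]
  Insert 2 (step 2): P = [2] / [5];  Q = [1] / [2]
  Insert 9 (step 3): P = [2, 9] / [5];  Q = [1, 3] / [2]
  Insert 4 (step 4): P = [2, 4] / [5, 9];  Q = [1, 3] / [2, 4]
  Insert 6 (step 5): P = [2, 4, 6] / [5, 9];  Q = [1, 3, 5] / [2, 4]
  Insert 8 (step 6): P = [2, 4, 6, 8] / [5, 9];  Q = [1, 3, 5, 6] / [2, 4]
  Insert 7 (step 7): P = [2, 4, 6, 7] / [5, 8] / [9];  Q = [1, 3, 5, 6] / [2, 4] / [7]
  Insert 3 (step 8): P = [2, 3, 6, 7] / [4, 8] / [5] / [9];  Q = [1, 3, 5, 6] / [2, 4] / [7] / [8]
  Insert 1 (step 9): P = [1, 3, 6, 7] / [2, 8] / [4] / [5] / [9];  Q = [1, 3, 5, 6] / [2, 4] / [7] / [8] / [9]
Final shape: (4, 2, 1, 1, 1).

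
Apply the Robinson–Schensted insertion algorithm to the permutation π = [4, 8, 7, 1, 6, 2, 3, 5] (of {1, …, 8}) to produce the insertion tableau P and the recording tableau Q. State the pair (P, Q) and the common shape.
P = [1, 2, 3, 5] / [4, 6] / [7] / [8];  Q = [1, 2, 7, 8] / [3, 5] / [4] / [6];  common shape = (4, 2, 1, 1)

Row-insert the values π_1, π_2, … into P one at a time, bumping the leftmost entry strictly greater than the inserted value down to the next row. The recording tableau Q records, in position (i, j), the step at which that cell was added to P.
  Insert 4 (step 1): P = [4];  Q = [1]
  Insert 8 (step 2): P = [4, 8];  Q = [1, 2]
  Insert 7 (step 3): P = [4, 7] / [8];  Q = [1, 2] / [3]
  Insert 1 (step 4): P = [1, 7] / [4] / [8];  Q = [1, 2] / [3] / [4]
  Insert 6 (step 5): P = [1, 6] / [4, 7] / [8];  Q = [1, 2] / [3, 5] / [4]
  Insert 2 (step 6): P = [1, 2] / [4, 6] / [7] / [8];  Q = [1, 2] / [3, 5] / [4] / [6]
  Insert 3 (step 7): P = [1, 2, 3] / [4, 6] / [7] / [8];  Q = [1, 2, 7] / [3, 5] / [4] / [6]
  Insert 5 (step 8): P = [1, 2, 3, 5] / [4, 6] / [7] / [8];  Q = [1, 2, 7, 8] / [3, 5] / [4] / [6]
Final shape: (4, 2, 1, 1).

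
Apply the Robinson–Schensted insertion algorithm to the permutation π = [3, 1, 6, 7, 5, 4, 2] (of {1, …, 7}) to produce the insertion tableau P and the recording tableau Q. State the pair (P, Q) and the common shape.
P = [1, 2, 7] / [3, 4] / [5] / [6];  Q = [1, 3, 4] / [2, 5] / [6] / [7];  common shape = (3, 2, 1, 1)

Row-insert the values π_1, π_2, … into P one at a time, bumping the leftmost entry strictly greater than the inserted value down to the next row. The recording tableau Q records, in position (i, j), the step at which that cell was added to P.
  Insert 3 (step 1): P = [3];  Q = [1]
  Insert 1 (step 2): P = [1] / [3];  Q = [1] / [2]
  Insert 6 (step 3): P = [1, 6] / [3];  Q = [1, 3] / [2]
  Insert 7 (step 4): P = [1, 6, 7] / [3];  Q = [1, 3, 4] / [2]
  Insert 5 (step 5): P = [1, 5, 7] / [3, 6];  Q = [1, 3, 4] / [2, 5]
  Insert 4 (step 6): P = [1, 4, 7] / [3, 5] / [6];  Q = [1, 3, 4] / [2, 5] / [6]
  Insert 2 (step 7): P = [1, 2, 7] / [3, 4] / [5] / [6];  Q = [1, 3, 4] / [2, 5] / [6] / [7]
Final shape: (3, 2, 1, 1).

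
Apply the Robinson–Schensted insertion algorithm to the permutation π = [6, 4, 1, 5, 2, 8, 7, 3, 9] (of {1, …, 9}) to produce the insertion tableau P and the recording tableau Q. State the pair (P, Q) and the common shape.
P = [1, 2, 3, 9] / [4, 5, 7] / [6, 8];  Q = [1, 4, 6, 9] / [2, 5, 7] / [3, 8];  common shape = (4, 3, 2)

Row-insert the values π_1, π_2, … into P one at a time, bumping the leftmost entry strictly greater than the inserted value down to the next row. The recording tableau Q records, in position (i, j), the step at which that cell was added to P.
  Insert 6 (step 1): P = [6];  Q = [1]
  Insert 4 (step 2): P = [4] / [6];  Q = [1] / [2]
  Insert 1 (step 3): P = [1] / [4] / [6];  Q = [1] / [2] / [3]
  Insert 5 (step 4): P = [1, 5] / [4] / [6];  Q = [1, 4] / [2] / [3]
  Insert 2 (step 5): P = [1, 2] / [4, 5] / [6];  Q = [1, 4] / [2, 5] / [3]
  Insert 8 (step 6): P = [1, 2, 8] / [4, 5] / [6];  Q = [1, 4, 6] / [2, 5] / [3]
  Insert 7 (step 7): P = [1, 2, 7] / [4, 5, 8] / [6];  Q = [1, 4, 6] / [2, 5, 7] / [3]
  Insert 3 (step 8): P = [1, 2, 3] / [4, 5, 7] / [6, 8];  Q = [1, 4, 6] / [2, 5, 7] / [3, 8]
  Insert 9 (step 9): P = [1, 2, 3, 9] / [4, 5, 7] / [6, 8];  Q = [1, 4, 6, 9] / [2, 5, 7] / [3, 8]
Final shape: (4, 3, 2).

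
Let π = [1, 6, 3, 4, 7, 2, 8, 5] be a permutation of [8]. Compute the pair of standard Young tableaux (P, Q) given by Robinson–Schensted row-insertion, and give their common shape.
P = [1, 2, 4, 5, 8] / [3, 7] / [6];  Q = [1, 2, 4, 5, 7] / [3, 8] / [6];  common shape = (5, 2, 1)

Row-insert the values π_1, π_2, … into P one at a time, bumping the leftmost entry strictly greater than the inserted value down to the next row. The recording tableau Q records, in position (i, j), the step at which that cell was added to P.
  Insert 1 (step 1): P = [1];  Q = [1]
  Insert 6 (step 2): P = [1, 6];  Q = [1, 2]
  Insert 3 (step 3): P = [1, 3] / [6];  Q = [1, 2] / [3]
  Insert 4 (step 4): P = [1, 3, 4] / [6];  Q = [1, 2, 4] / [3]
  Insert 7 (step 5): P = [1, 3, 4, 7] / [6];  Q = [1, 2, 4, 5] / [3]
  Insert 2 (step 6): P = [1, 2, 4, 7] / [3] / [6];  Q = [1, 2, 4, 5] / [3] / [6]
  Insert 8 (step 7): P = [1, 2, 4, 7, 8] / [3] / [6];  Q = [1, 2, 4, 5, 7] / [3] / [6]
  Insert 5 (step 8): P = [1, 2, 4, 5, 8] / [3, 7] / [6];  Q = [1, 2, 4, 5, 7] / [3, 8] / [6]
Final shape: (5, 2, 1).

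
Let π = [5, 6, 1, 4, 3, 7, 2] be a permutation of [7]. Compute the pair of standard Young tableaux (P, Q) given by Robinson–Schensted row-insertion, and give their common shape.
P = [1, 2, 7] / [3, 6] / [4] / [5];  Q = [1, 2, 6] / [3, 4] / [5] / [7];  common shape = (3, 2, 1, 1)

Row-insert the values π_1, π_2, … into P one at a time, bumping the leftmost entry strictly greater than the inserted value down to the next row. The recording tableau Q records, in position (i, j), the step at which that cell was added to P.
  Insert 5 (step 1): P = [5];  Q = [1]
  Insert 6 (step 2): P = [5, 6];  Q = [1, 2]
  Insert 1 (step 3): P = [1, 6] / [5];  Q = [1, 2] / [3]
  Insert 4 (step 4): P = [1, 4] / [5, 6];  Q = [1, 2] / [3, 4]
  Insert 3 (step 5): P = [1, 3] / [4, 6] / [5];  Q = [1, 2] / [3, 4] / [5]
  Insert 7 (step 6): P = [1, 3, 7] / [4, 6] / [5];  Q = [1, 2, 6] / [3, 4] / [5]
  Insert 2 (step 7): P = [1, 2, 7] / [3, 6] / [4] / [5];  Q = [1, 2, 6] / [3, 4] / [5] / [7]
Final shape: (3, 2, 1, 1).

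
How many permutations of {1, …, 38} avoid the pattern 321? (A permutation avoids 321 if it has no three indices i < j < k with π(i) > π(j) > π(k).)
C_38 = 176733862787006701400

These 321-avoiding permutations are counted by the Catalan number C_n = (1/(n + 1)) · C(2n, n). For n = 38: C_38 = (1/39) · C(76, 38) = 6892620648693261354600/39 = 176733862787006701400.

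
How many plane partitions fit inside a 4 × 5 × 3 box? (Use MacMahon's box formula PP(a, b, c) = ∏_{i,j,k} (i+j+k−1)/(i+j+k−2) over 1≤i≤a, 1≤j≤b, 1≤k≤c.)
PP(4, 5, 3) = 116424

Evaluate the triple product over i = 1..4, j = 1..5, k = 1..3. The factors are (2/1) · (3/2) · (4/3) · (3/2) · (4/3) · (5/4) · (4/3) · (5/4) · … (60 factors total). The numerators and denominators telescope so the product is an integer; carrying out the multiplication exactly gives PP(4, 5, 3) = 116424.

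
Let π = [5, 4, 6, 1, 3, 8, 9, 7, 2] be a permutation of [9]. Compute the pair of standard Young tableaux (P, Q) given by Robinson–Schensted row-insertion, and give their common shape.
P = [1, 2, 7, 9] / [3, 6, 8] / [4] / [5];  Q = [1, 3, 6, 7] / [2, 5, 8] / [4] / [9];  common shape = (4, 3, 1, 1)

Row-insert the values π_1, π_2, … into P one at a time, bumping the leftmost entry strictly greater than the inserted value down to the next row. The recording tableau Q records, in position (i, j), the step at which that cell was added to P.
  Insert 5 (step 1): P = [5];  Q = [1]
  Insert 4 (step 2): P = [4] / [5];  Q = [1] / [2]
  Insert 6 (step 3): P = [4, 6] / [5];  Q = [1, 3] / [2]
  Insert 1 (step 4): P = [1, 6] / [4] / [5];  Q = [1, 3] / [2] / [4]
  Insert 3 (step 5): P = [1, 3] / [4, 6] / [5];  Q = [1, 3] / [2, 5] / [4]
  Insert 8 (step 6): P = [1, 3, 8] / [4, 6] / [5];  Q = [1, 3, 6] / [2, 5] / [4]
  Insert 9 (step 7): P = [1, 3, 8, 9] / [4, 6] / [5];  Q = [1, 3, 6, 7] / [2, 5] / [4]
  Insert 7 (step 8): P = [1, 3, 7, 9] / [4, 6, 8] / [5];  Q = [1, 3, 6, 7] / [2, 5, 8] / [4]
  Insert 2 (step 9): P = [1, 2, 7, 9] / [3, 6, 8] / [4] / [5];  Q = [1, 3, 6, 7] / [2, 5, 8] / [4] / [9]
Final shape: (4, 3, 1, 1).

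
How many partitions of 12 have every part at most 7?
p(12, parts ≤ 7) = 65

Partitions of 12 with all parts ≤ 7: 7+5, 7+4+1, 7+3+2, 7+3+1+1, 7+2+2+1, 7+2+1+1+1, 7+1+1+1+1+1, 6+6, 6+5+1, 6+4+2, 6+4+1+1, 6+3+3, 6+3+2+1, 6+3+1+1+1, 6+2+2+2, 6+2+2+1+1, 6+2+1+1+1+1, 6+1+1+1+1+1+1, 5+5+2, 5+5+1+1, 5+4+3, 5+4+2+1, 5+4+1+1+1, 5+3+3+1, 5+3+2+2, 5+3+2+1+1, 5+3+1+1+1+1, 5+2+2+2+1, 5+2+2+1+1+1, 5+2+1+1+1+1+1, … (65 total). Count = 65.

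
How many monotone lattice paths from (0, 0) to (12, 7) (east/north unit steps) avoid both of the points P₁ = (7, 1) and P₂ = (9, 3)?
Number of paths = 40672

Inclusion–exclusion. Total paths: C(19, 12) = 50388. Through P₁: C(8, 7)·C(11, 5) = 3696. Through P₂: C(12, 9)·C(7, 3) = 7700. Since P₁ is strictly southwest of P₂, a monotone path through both must visit P₁ then P₂; paths through both = C(8, 7)·C(4, 2)·C(7, 3) = 1680. Avoid both = 50388 − 3696 − 7700 + 1680 = 40672.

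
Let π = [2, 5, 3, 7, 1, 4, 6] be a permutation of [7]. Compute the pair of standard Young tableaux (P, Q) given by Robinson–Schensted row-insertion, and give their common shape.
P = [1, 3, 4, 6] / [2, 7] / [5];  Q = [1, 2, 4, 7] / [3, 6] / [5];  common shape = (4, 2, 1)

Row-insert the values π_1, π_2, … into P one at a time, bumping the leftmost entry strictly greater than the inserted value down to the next row. The recording tableau Q records, in position (i, j), the step at which that cell was added to P.
  Insert 2 (step 1): P = [2];  Q = [1]
  Insert 5 (step 2): P = [2, 5];  Q = [1, 2]
  Insert 3 (step 3): P = [2, 3] / [5];  Q = [1, 2] / [3]
  Insert 7 (step 4): P = [2, 3, 7] / [5];  Q = [1, 2, 4] / [3]
  Insert 1 (step 5): P = [1, 3, 7] / [2] / [5];  Q = [1, 2, 4] / [3] / [5]
  Insert 4 (step 6): P = [1, 3, 4] / [2, 7] / [5];  Q = [1, 2, 4] / [3, 6] / [5]
  Insert 6 (step 7): P = [1, 3, 4, 6] / [2, 7] / [5];  Q = [1, 2, 4, 7] / [3, 6] / [5]
Final shape: (4, 2, 1).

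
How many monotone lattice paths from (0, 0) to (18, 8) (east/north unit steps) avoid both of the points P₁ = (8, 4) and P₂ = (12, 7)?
Number of paths = 835339

Inclusion–exclusion. Total paths: C(26, 18) = 1562275. Through P₁: C(12, 8)·C(14, 10) = 495495. Through P₂: C(19, 12)·C(7, 6) = 352716. Since P₁ is strictly southwest of P₂, a monotone path through both must visit P₁ then P₂; paths through both = C(12, 8)·C(7, 4)·C(7, 6) = 121275. Avoid both = 1562275 − 495495 − 352716 + 121275 = 835339.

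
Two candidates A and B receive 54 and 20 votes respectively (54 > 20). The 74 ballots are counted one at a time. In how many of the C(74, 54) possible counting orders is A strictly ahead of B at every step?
Strict-lead orderings = 270616965258363416

Total orderings of the 74 votes with 54 for A: C(74, 54) = 588989865562320376. By the Bertrand ballot formula (Cycle Lemma / reflection principle), the number of orderings in which A is strictly ahead of B throughout is (p − q)/(p + q) · C(p + q, p) = (54 − 20)/(54 + 20) · 588989865562320376 = 270616965258363416.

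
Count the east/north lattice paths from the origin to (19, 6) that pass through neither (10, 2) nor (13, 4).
Number of paths = 81750

Inclusion–exclusion. Total paths: C(25, 19) = 177100. Through P₁: C(12, 10)·C(13, 9) = 47190. Through P₂: C(17, 13)·C(8, 6) = 66640. Since P₁ is strictly southwest of P₂, a monotone path through both must visit P₁ then P₂; paths through both = C(12, 10)·C(5, 3)·C(8, 6) = 18480. Avoid both = 177100 − 47190 − 66640 + 18480 = 81750.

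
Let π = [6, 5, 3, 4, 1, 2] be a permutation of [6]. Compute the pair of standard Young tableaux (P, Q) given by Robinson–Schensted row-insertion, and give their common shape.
P = [1, 2] / [3, 4] / [5] / [6];  Q = [1, 4] / [2, 6] / [3] / [5];  common shape = (2, 2, 1, 1)

Row-insert the values π_1, π_2, … into P one at a time, bumping the leftmost entry strictly greater than the inserted value down to the next row. The recording tableau Q records, in position (i, j), the step at which that cell was added to P.
  Insert 6 (step 1): P = [6];  Q = [1]
  Insert 5 (step 2): P = [5] / [6];  Q = [1] / [2]
  Insert 3 (step 3): P = [3] / [5] / [6];  Q = [1] / [2] / [3]
  Insert 4 (step 4): P = [3, 4] / [5] / [6];  Q = [1, 4] / [2] / [3]
  Insert 1 (step 5): P = [1, 4] / [3] / [5] / [6];  Q = [1, 4] / [2] / [3] / [5]
  Insert 2 (step 6): P = [1, 2] / [3, 4] / [5] / [6];  Q = [1, 4] / [2, 6] / [3] / [5]
Final shape: (2, 2, 1, 1).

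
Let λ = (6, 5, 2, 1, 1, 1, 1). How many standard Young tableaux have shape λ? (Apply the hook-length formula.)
# SYT of shape (6, 5, 2, 1, 1, 1, 1) = 1633632

Hook-length formula: f^λ = n! / Π hook(c), product over all cells c of the Young diagram. For λ = (6, 5, 2, 1, 1, 1, 1), n = 17 boxes. Hook lengths by row (left-to-right, top-to-bottom): [12, 7, 5, 4, 3, 1]; [10, 5, 3, 2, 1]; [6, 1]; [4]; [3]; [2]; [1]. Product of hooks = 217728000. So f^λ = 17! / 217728000 = 355687428096000 / 217728000 = 1633632.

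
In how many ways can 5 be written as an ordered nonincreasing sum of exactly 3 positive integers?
p(5, 3 parts) = 2

Partitions of n into exactly k parts ↔ partitions of n − k into at most k parts (subtract 1 from each part). For n = 5, k = 3, the partitions are: 3+1+1, 2+2+1. Count = 2.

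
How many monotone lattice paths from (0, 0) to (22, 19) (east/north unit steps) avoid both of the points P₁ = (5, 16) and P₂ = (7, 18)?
Number of paths = 244633734644

Inclusion–exclusion. Total paths: C(41, 22) = 244662670200. Through P₁: C(21, 5)·C(20, 17) = 23197860. Through P₂: C(25, 7)·C(16, 15) = 7691200. Since P₁ is strictly southwest of P₂, a monotone path through both must visit P₁ then P₂; paths through both = C(21, 5)·C(4, 2)·C(16, 15) = 1953504. Avoid both = 244662670200 − 23197860 − 7691200 + 1953504 = 244633734644.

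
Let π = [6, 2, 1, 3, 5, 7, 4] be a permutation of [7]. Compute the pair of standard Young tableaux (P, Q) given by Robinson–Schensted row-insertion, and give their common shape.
P = [1, 3, 4, 7] / [2, 5] / [6];  Q = [1, 4, 5, 6] / [2, 7] / [3];  common shape = (4, 2, 1)

Row-insert the values π_1, π_2, … into P one at a time, bumping the leftmost entry strictly greater than the inserted value down to the next row. The recording tableau Q records, in position (i, j), the step at which that cell was added to P.
  Insert 6 (step 1): P = [6];  Q = [1]
  Insert 2 (step 2): P = [2] / [6];  Q = [1] / [2]
  Insert 1 (step 3): P = [1] / [2] / [6];  Q = [1] / [2] / [3]
  Insert 3 (step 4): P = [1, 3] / [2] / [6];  Q = [1, 4] / [2] / [3]
  Insert 5 (step 5): P = [1, 3, 5] / [2] / [6];  Q = [1, 4, 5] / [2] / [3]
  Insert 7 (step 6): P = [1, 3, 5, 7] / [2] / [6];  Q = [1, 4, 5, 6] / [2] / [3]
  Insert 4 (step 7): P = [1, 3, 4, 7] / [2, 5] / [6];  Q = [1, 4, 5, 6] / [2, 7] / [3]
Final shape: (4, 2, 1).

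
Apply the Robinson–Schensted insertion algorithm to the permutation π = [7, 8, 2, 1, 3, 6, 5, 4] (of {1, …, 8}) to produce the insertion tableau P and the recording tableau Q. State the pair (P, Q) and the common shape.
P = [1, 3, 4] / [2, 5] / [6, 8] / [7];  Q = [1, 2, 6] / [3, 5] / [4, 7] / [8];  common shape = (3, 2, 2, 1)

Row-insert the values π_1, π_2, … into P one at a time, bumping the leftmost entry strictly greater than the inserted value down to the next row. The recording tableau Q records, in position (i, j), the step at which that cell was added to P.
  Insert 7 (step 1): P = [7];  Q = [1]
  Insert 8 (step 2): P = [7, 8];  Q = [1, 2]
  Insert 2 (step 3): P = [2, 8] / [7];  Q = [1, 2] / [3]
  Insert 1 (step 4): P = [1, 8] / [2] / [7];  Q = [1, 2] / [3] / [4]
  Insert 3 (step 5): P = [1, 3] / [2, 8] / [7];  Q = [1, 2] / [3, 5] / [4]
  Insert 6 (step 6): P = [1, 3, 6] / [2, 8] / [7];  Q = [1, 2, 6] / [3, 5] / [4]
  Insert 5 (step 7): P = [1, 3, 5] / [2, 6] / [7, 8];  Q = [1, 2, 6] / [3, 5] / [4, 7]
  Insert 4 (step 8): P = [1, 3, 4] / [2, 5] / [6, 8] / [7];  Q = [1, 2, 6] / [3, 5] / [4, 7] / [8]
Final shape: (3, 2, 2, 1).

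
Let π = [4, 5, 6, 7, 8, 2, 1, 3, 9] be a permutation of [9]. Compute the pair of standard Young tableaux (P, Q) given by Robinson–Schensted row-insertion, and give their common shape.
P = [1, 3, 6, 7, 8, 9] / [2, 5] / [4];  Q = [1, 2, 3, 4, 5, 9] / [6, 8] / [7];  common shape = (6, 2, 1)

Row-insert the values π_1, π_2, … into P one at a time, bumping the leftmost entry strictly greater than the inserted value down to the next row. The recording tableau Q records, in position (i, j), the step at which that cell was added to P.
  Insert 4 (step 1): P = [4];  Q = [1]
  Insert 5 (step 2): P = [4, 5];  Q = [1, 2]
  Insert 6 (step 3): P = [4, 5, 6];  Q = [1, 2, 3]
  Insert 7 (step 4): P = [4, 5, 6, 7];  Q = [1, 2, 3, 4]
  Insert 8 (step 5): P = [4, 5, 6, 7, 8];  Q = [1, 2, 3, 4, 5]
  Insert 2 (step 6): P = [2, 5, 6, 7, 8] / [4];  Q = [1, 2, 3, 4, 5] / [6]
  Insert 1 (step 7): P = [1, 5, 6, 7, 8] / [2] / [4];  Q = [1, 2, 3, 4, 5] / [6] / [7]
  Insert 3 (step 8): P = [1, 3, 6, 7, 8] / [2, 5] / [4];  Q = [1, 2, 3, 4, 5] / [6, 8] / [7]
  Insert 9 (step 9): P = [1, 3, 6, 7, 8, 9] / [2, 5] / [4];  Q = [1, 2, 3, 4, 5, 9] / [6, 8] / [7]
Final shape: (6, 2, 1).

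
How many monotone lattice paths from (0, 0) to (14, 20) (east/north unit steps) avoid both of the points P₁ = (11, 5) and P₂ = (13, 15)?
Number of paths = 1165488120

Inclusion–exclusion. Total paths: C(34, 14) = 1391975640. Through P₁: C(16, 11)·C(18, 3) = 3564288. Through P₂: C(28, 13)·C(6, 1) = 224652960. Since P₁ is strictly southwest of P₂, a monotone path through both must visit P₁ then P₂; paths through both = C(16, 11)·C(12, 2)·C(6, 1) = 1729728. Avoid both = 1391975640 − 3564288 − 224652960 + 1729728 = 1165488120.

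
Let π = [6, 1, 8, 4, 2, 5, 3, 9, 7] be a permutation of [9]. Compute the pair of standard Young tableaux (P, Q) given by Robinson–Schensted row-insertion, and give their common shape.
P = [1, 2, 3, 7] / [4, 5, 9] / [6, 8];  Q = [1, 3, 6, 8] / [2, 4, 9] / [5, 7];  common shape = (4, 3, 2)

Row-insert the values π_1, π_2, … into P one at a time, bumping the leftmost entry strictly greater than the inserted value down to the next row. The recording tableau Q records, in position (i, j), the step at which that cell was added to P.
  Insert 6 (step 1): P = [6];  Q = [1]
  Insert 1 (step 2): P = [1] / [6];  Q = [1] / [2]
  Insert 8 (step 3): P = [1, 8] / [6];  Q = [1, 3] / [2]
  Insert 4 (step 4): P = [1, 4] / [6, 8];  Q = [1, 3] / [2, 4]
  Insert 2 (step 5): P = [1, 2] / [4, 8] / [6];  Q = [1, 3] / [2, 4] / [5]
  Insert 5 (step 6): P = [1, 2, 5] / [4, 8] / [6];  Q = [1, 3, 6] / [2, 4] / [5]
  Insert 3 (step 7): P = [1, 2, 3] / [4, 5] / [6, 8];  Q = [1, 3, 6] / [2, 4] / [5, 7]
  Insert 9 (step 8): P = [1, 2, 3, 9] / [4, 5] / [6, 8];  Q = [1, 3, 6, 8] / [2, 4] / [5, 7]
  Insert 7 (step 9): P = [1, 2, 3, 7] / [4, 5, 9] / [6, 8];  Q = [1, 3, 6, 8] / [2, 4, 9] / [5, 7]
Final shape: (4, 3, 2).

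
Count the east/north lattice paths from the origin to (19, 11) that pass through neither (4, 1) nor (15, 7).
Number of paths = 30677020

Inclusion–exclusion. Total paths: C(30, 19) = 54627300. Through P₁: C(5, 4)·C(25, 15) = 16343800. Through P₂: C(22, 15)·C(8, 4) = 11938080. Since P₁ is strictly southwest of P₂, a monotone path through both must visit P₁ then P₂; paths through both = C(5, 4)·C(17, 11)·C(8, 4) = 4331600. Avoid both = 54627300 − 16343800 − 11938080 + 4331600 = 30677020.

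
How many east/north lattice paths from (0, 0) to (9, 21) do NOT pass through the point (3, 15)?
Number of paths = 13553166

Total paths from (0, 0) to (9, 21): C(30, 9) = 14307150. Paths through (3, 15): (paths (0, 0) → (3, 15)) × (paths (3, 15) → (9, 21)) = C(18, 3) · C(12, 6) = 816 · 924 = 753984. Avoidance count = 14307150 − 753984 = 13553166.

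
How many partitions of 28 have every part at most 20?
p(28, parts ≤ 20) = 3673

Use the recurrence p(n, m) = p(n, m−1) + p(n−m, m): either the largest part is < m (count p(n, m−1)) or the largest part is exactly m (remove one copy of m, count p(n−m, m)). With p(0, ·) = 1 this gives p(28, parts ≤ 20) = 3673. (By conjugating Young diagrams, this also counts partitions of 28 into at most 20 parts.)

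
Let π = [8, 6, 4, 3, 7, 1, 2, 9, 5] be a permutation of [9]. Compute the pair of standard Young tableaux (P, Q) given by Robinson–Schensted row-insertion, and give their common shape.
P = [1, 2, 5] / [3, 7, 9] / [4] / [6] / [8];  Q = [1, 5, 8] / [2, 7, 9] / [3] / [4] / [6];  common shape = (3, 3, 1, 1, 1)

Row-insert the values π_1, π_2, … into P one at a time, bumping the leftmost entry strictly greater than the inserted value down to the next row. The recording tableau Q records, in position (i, j), the step at which that cell was added to P.
  Insert 8 (step 1): P = [8];  Q = [1]
  Insert 6 (step 2): P = [6] / [8];  Q = [1] / [2]
  Insert 4 (step 3): P = [4] / [6] / [8];  Q = [1] / [2] / [3]
  Insert 3 (step 4): P = [3] / [4] / [6] / [8];  Q = [1] / [2] / [3] / [4]
  Insert 7 (step 5): P = [3, 7] / [4] / [6] / [8];  Q = [1, 5] / [2] / [3] / [4]
  Insert 1 (step 6): P = [1, 7] / [3] / [4] / [6] / [8];  Q = [1, 5] / [2] / [3] / [4] / [6]
  Insert 2 (step 7): P = [1, 2] / [3, 7] / [4] / [6] / [8];  Q = [1, 5] / [2, 7] / [3] / [4] / [6]
  Insert 9 (step 8): P = [1, 2, 9] / [3, 7] / [4] / [6] / [8];  Q = [1, 5, 8] / [2, 7] / [3] / [4] / [6]
  Insert 5 (step 9): P = [1, 2, 5] / [3, 7, 9] / [4] / [6] / [8];  Q = [1, 5, 8] / [2, 7, 9] / [3] / [4] / [6]
Final shape: (3, 3, 1, 1, 1).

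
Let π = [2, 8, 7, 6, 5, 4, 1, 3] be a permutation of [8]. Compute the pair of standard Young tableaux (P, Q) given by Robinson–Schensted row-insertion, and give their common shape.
P = [1, 3] / [2, 4] / [5] / [6] / [7] / [8];  Q = [1, 2] / [3, 8] / [4] / [5] / [6] / [7];  common shape = (2, 2, 1, 1, 1, 1)

Row-insert the values π_1, π_2, … into P one at a time, bumping the leftmost entry strictly greater than the inserted value down to the next row. The recording tableau Q records, in position (i, j), the step at which that cell was added to P.
  Insert 2 (step 1): P = [2];  Q = [1]
  Insert 8 (step 2): P = [2, 8];  Q = [1, 2]
  Insert 7 (step 3): P = [2, 7] / [8];  Q = [1, 2] / [3]
  Insert 6 (step 4): P = [2, 6] / [7] / [8];  Q = [1, 2] / [3] / [4]
  Insert 5 (step 5): P = [2, 5] / [6] / [7] / [8];  Q = [1, 2] / [3] / [4] / [5]
  Insert 4 (step 6): P = [2, 4] / [5] / [6] / [7] / [8];  Q = [1, 2] / [3] / [4] / [5] / [6]
  Insert 1 (step 7): P = [1, 4] / [2] / [5] / [6] / [7] / [8];  Q = [1, 2] / [3] / [4] / [5] / [6] / [7]
  Insert 3 (step 8): P = [1, 3] / [2, 4] / [5] / [6] / [7] / [8];  Q = [1, 2] / [3, 8] / [4] / [5] / [6] / [7]
Final shape: (2, 2, 1, 1, 1, 1).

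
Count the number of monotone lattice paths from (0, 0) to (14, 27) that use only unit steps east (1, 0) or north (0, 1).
Number of paths = 35240152720

A monotone lattice path from (0, 0) to (14, 27) consists of 14 east steps and 27 north steps in some order, so it is determined by which 14 of the 41 steps are east. The count is C(41, 14) = 35240152720.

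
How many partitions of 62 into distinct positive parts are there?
q(62) = 13394

A partition into distinct parts is a strictly decreasing sequence summing to n. The recurrence d(n, m) = d(n, m−1) + d(n−m, m−1) (use part m at most once) with q(n) = d(n, n) gives q(62) = 13394. (Euler's theorem: # distinct-part partitions = # odd-part partitions.)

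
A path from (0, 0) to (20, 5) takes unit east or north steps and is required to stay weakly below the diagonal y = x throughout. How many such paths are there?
Number of paths = 40480

By the reflection principle (André's argument), the number of monotone paths to (20, 5) with n ≤ m that never go above y = x is C(25, 20) − C(25, 21) = 53130 − 12650 = 40480.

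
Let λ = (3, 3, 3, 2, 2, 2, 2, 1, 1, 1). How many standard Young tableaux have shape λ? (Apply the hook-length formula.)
# SYT of shape (3, 3, 3, 2, 2, 2, 2, 1, 1, 1) = 3779100

Hook-length formula: f^λ = n! / Π hook(c), product over all cells c of the Young diagram. For λ = (3, 3, 3, 2, 2, 2, 2, 1, 1, 1), n = 20 boxes. Hook lengths by row (left-to-right, top-to-bottom): [12, 8, 3]; [11, 7, 2]; [10, 6, 1]; [8, 4]; [7, 3]; [6, 2]; [5, 1]; [3]; [2]; [1]. Product of hooks = 643778150400. So f^λ = 20! / 643778150400 = 2432902008176640000 / 643778150400 = 3779100.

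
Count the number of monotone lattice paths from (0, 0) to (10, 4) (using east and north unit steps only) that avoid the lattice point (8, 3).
Number of paths = 506

Total paths from (0, 0) to (10, 4): C(14, 10) = 1001. Paths through (8, 3): (paths (0, 0) → (8, 3)) × (paths (8, 3) → (10, 4)) = C(11, 8) · C(3, 2) = 165 · 3 = 495. Avoidance count = 1001 − 495 = 506.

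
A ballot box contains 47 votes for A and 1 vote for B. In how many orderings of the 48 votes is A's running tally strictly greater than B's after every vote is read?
Strict-lead orderings = 46

Total orderings of the 48 votes with 47 for A: C(48, 47) = 48. By the Bertrand ballot formula (Cycle Lemma / reflection principle), the number of orderings in which A is strictly ahead of B throughout is (p − q)/(p + q) · C(p + q, p) = (47 − 1)/(47 + 1) · 48 = 46.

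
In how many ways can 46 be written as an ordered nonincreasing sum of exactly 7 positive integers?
p(46, 7 parts) = 5731

Partitions of n into exactly k parts are in bijection with partitions of n − k into at most k parts (subtract 1 from each part). So p(46, exactly 7) = p(39, parts ≤ 7). Computing via the recurrence p(m, j) = p(m, j−1) + p(m−j, j) gives 5731.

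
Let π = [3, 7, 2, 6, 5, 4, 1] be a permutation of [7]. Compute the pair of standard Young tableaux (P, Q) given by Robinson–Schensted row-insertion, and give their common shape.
P = [1, 4] / [2, 5] / [3] / [6] / [7];  Q = [1, 2] / [3, 4] / [5] / [6] / [7];  common shape = (2, 2, 1, 1, 1)

Row-insert the values π_1, π_2, … into P one at a time, bumping the leftmost entry strictly greater than the inserted value down to the next row. The recording tableau Q records, in position (i, j), the step at which that cell was added to P.
  Insert 3 (step 1): P = [3];  Q = [1]
  Insert 7 (step 2): P = [3, 7];  Q = [1, 2]
  Insert 2 (step 3): P = [2, 7] / [3];  Q = [1, 2] / [3]
  Insert 6 (step 4): P = [2, 6] / [3, 7];  Q = [1, 2] / [3, 4]
  Insert 5 (step 5): P = [2, 5] / [3, 6] / [7];  Q = [1, 2] / [3, 4] / [5]
  Insert 4 (step 6): P = [2, 4] / [3, 5] / [6] / [7];  Q = [1, 2] / [3, 4] / [5] / [6]
  Insert 1 (step 7): P = [1, 4] / [2, 5] / [3] / [6] / [7];  Q = [1, 2] / [3, 4] / [5] / [6] / [7]
Final shape: (2, 2, 1, 1, 1).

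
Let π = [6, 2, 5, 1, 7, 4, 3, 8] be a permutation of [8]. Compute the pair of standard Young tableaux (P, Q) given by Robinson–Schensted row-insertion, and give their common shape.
P = [1, 3, 7, 8] / [2, 4] / [5] / [6];  Q = [1, 3, 5, 8] / [2, 6] / [4] / [7];  common shape = (4, 2, 1, 1)

Row-insert the values π_1, π_2, … into P one at a time, bumping the leftmost entry strictly greater than the inserted value down to the next row. The recording tableau Q records, in position (i, j), the step at which that cell was added to P.
  Insert 6 (step 1): P = [6];  Q = [1]
  Insert 2 (step 2): P = [2] / [6];  Q = [1] / [2]
  Insert 5 (step 3): P = [2, 5] / [6];  Q = [1, 3] / [2]
  Insert 1 (step 4): P = [1, 5] / [2] / [6];  Q = [1, 3] / [2] / [4]
  Insert 7 (step 5): P = [1, 5, 7] / [2] / [6];  Q = [1, 3, 5] / [2] / [4]
  Insert 4 (step 6): P = [1, 4, 7] / [2, 5] / [6];  Q = [1, 3, 5] / [2, 6] / [4]
  Insert 3 (step 7): P = [1, 3, 7] / [2, 4] / [5] / [6];  Q = [1, 3, 5] / [2, 6] / [4] / [7]
  Insert 8 (step 8): P = [1, 3, 7, 8] / [2, 4] / [5] / [6];  Q = [1, 3, 5, 8] / [2, 6] / [4] / [7]
Final shape: (4, 2, 1, 1).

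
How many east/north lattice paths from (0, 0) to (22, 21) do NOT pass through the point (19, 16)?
Number of paths = 824693460660

Total paths from (0, 0) to (22, 21): C(43, 22) = 1052049481860. Paths through (19, 16): (paths (0, 0) → (19, 16)) × (paths (19, 16) → (22, 21)) = C(35, 19) · C(8, 3) = 4059928950 · 56 = 227356021200. Avoidance count = 1052049481860 − 227356021200 = 824693460660.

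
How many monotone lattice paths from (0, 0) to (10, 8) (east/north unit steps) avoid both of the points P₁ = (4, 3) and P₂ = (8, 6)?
Number of paths = 16920

Inclusion–exclusion. Total paths: C(18, 10) = 43758. Through P₁: C(7, 4)·C(11, 6) = 16170. Through P₂: C(14, 8)·C(4, 2) = 18018. Since P₁ is strictly southwest of P₂, a monotone path through both must visit P₁ then P₂; paths through both = C(7, 4)·C(7, 4)·C(4, 2) = 7350. Avoid both = 43758 − 16170 − 18018 + 7350 = 16920.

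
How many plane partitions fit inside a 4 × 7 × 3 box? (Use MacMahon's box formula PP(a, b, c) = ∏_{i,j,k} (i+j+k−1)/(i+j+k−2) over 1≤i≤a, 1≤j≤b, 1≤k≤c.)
PP(4, 7, 3) = 1557270

Evaluate the triple product over i = 1..4, j = 1..7, k = 1..3. The factors are (2/1) · (3/2) · (4/3) · (3/2) · (4/3) · (5/4) · (4/3) · (5/4) · … (84 factors total). The numerators and denominators telescope so the product is an integer; carrying out the multiplication exactly gives PP(4, 7, 3) = 1557270.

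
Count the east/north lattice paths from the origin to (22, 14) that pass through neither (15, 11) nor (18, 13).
Number of paths = 2224200625

Inclusion–exclusion. Total paths: C(36, 22) = 3796297200. Through P₁: C(26, 15)·C(10, 7) = 927139200. Through P₂: C(31, 18)·C(5, 4) = 1031265375. Since P₁ is strictly southwest of P₂, a monotone path through both must visit P₁ then P₂; paths through both = C(26, 15)·C(5, 3)·C(5, 4) = 386308000. Avoid both = 3796297200 − 927139200 − 1031265375 + 386308000 = 2224200625.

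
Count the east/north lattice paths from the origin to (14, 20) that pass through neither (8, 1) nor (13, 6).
Number of paths = 1390008780

Inclusion–exclusion. Total paths: C(34, 14) = 1391975640. Through P₁: C(9, 8)·C(25, 6) = 1593900. Through P₂: C(19, 13)·C(15, 1) = 406980. Since P₁ is strictly southwest of P₂, a monotone path through both must visit P₁ then P₂; paths through both = C(9, 8)·C(10, 5)·C(15, 1) = 34020. Avoid both = 1391975640 − 1593900 − 406980 + 34020 = 1390008780.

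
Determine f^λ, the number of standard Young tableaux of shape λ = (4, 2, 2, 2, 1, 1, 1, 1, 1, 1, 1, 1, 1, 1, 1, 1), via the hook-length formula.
# SYT of shape (4, 2, 2, 2, 1, 1, 1, 1, 1, 1, 1, 1, 1, 1, 1, 1) = 510510

Hook-length formula: f^λ = n! / Π hook(c), product over all cells c of the Young diagram. For λ = (4, 2, 2, 2, 1, 1, 1, 1, 1, 1, 1, 1, 1, 1, 1, 1), n = 22 boxes. Hook lengths by row (left-to-right, top-to-bottom): [19, 6, 2, 1]; [16, 3]; [15, 2]; [14, 1]; [12]; [11]; [10]; [9]; [8]; [7]; [6]; [5]; [4]; [3]; [2]; [1]. Product of hooks = 2201721274368000. So f^λ = 22! / 2201721274368000 = 1124000727777607680000 / 2201721274368000 = 510510.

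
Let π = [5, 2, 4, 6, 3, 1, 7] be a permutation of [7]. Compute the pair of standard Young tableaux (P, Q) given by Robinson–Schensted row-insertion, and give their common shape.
P = [1, 3, 6, 7] / [2] / [4] / [5];  Q = [1, 3, 4, 7] / [2] / [5] / [6];  common shape = (4, 1, 1, 1)

Row-insert the values π_1, π_2, … into P one at a time, bumping the leftmost entry strictly greater than the inserted value down to the next row. The recording tableau Q records, in position (i, j), the step at which that cell was added to P.
  Insert 5 (step 1): P = [5];  Q = [1]
  Insert 2 (step 2): P = [2] / [5];  Q = [1] / [2]
  Insert 4 (step 3): P = [2, 4] / [5];  Q = [1, 3] / [2]
  Insert 6 (step 4): P = [2, 4, 6] / [5];  Q = [1, 3, 4] / [2]
  Insert 3 (step 5): P = [2, 3, 6] / [4] / [5];  Q = [1, 3, 4] / [2] / [5]
  Insert 1 (step 6): P = [1, 3, 6] / [2] / [4] / [5];  Q = [1, 3, 4] / [2] / [5] / [6]
  Insert 7 (step 7): P = [1, 3, 6, 7] / [2] / [4] / [5];  Q = [1, 3, 4, 7] / [2] / [5] / [6]
Final shape: (4, 1, 1, 1).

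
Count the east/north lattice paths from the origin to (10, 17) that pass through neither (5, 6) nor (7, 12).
Number of paths = 4320957

Inclusion–exclusion. Total paths: C(27, 10) = 8436285. Through P₁: C(11, 5)·C(16, 5) = 2018016. Through P₂: C(19, 7)·C(8, 3) = 2821728. Since P₁ is strictly southwest of P₂, a monotone path through both must visit P₁ then P₂; paths through both = C(11, 5)·C(8, 2)·C(8, 3) = 724416. Avoid both = 8436285 − 2018016 − 2821728 + 724416 = 4320957.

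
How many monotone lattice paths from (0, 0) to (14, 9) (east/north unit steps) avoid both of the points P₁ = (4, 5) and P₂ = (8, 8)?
Number of paths = 631844

Inclusion–exclusion. Total paths: C(23, 14) = 817190. Through P₁: C(9, 4)·C(14, 10) = 126126. Through P₂: C(16, 8)·C(7, 6) = 90090. Since P₁ is strictly southwest of P₂, a monotone path through both must visit P₁ then P₂; paths through both = C(9, 4)·C(7, 4)·C(7, 6) = 30870. Avoid both = 817190 − 126126 − 90090 + 30870 = 631844.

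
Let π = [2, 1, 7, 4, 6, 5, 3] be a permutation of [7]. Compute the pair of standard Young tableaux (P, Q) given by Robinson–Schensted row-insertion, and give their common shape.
P = [1, 3, 5] / [2, 4] / [6] / [7];  Q = [1, 3, 5] / [2, 4] / [6] / [7];  common shape = (3, 2, 1, 1)

Row-insert the values π_1, π_2, … into P one at a time, bumping the leftmost entry strictly greater than the inserted value down to the next row. The recording tableau Q records, in position (i, j), the step at which that cell was added to P.
  Insert 2 (step 1): P = [2];  Q = [1]
  Insert 1 (step 2): P = [1] / [2];  Q = [1] / [2]
  Insert 7 (step 3): P = [1, 7] / [2];  Q = [1, 3] / [2]
  Insert 4 (step 4): P = [1, 4] / [2, 7];  Q = [1, 3] / [2, 4]
  Insert 6 (step 5): P = [1, 4, 6] / [2, 7];  Q = [1, 3, 5] / [2, 4]
  Insert 5 (step 6): P = [1, 4, 5] / [2, 6] / [7];  Q = [1, 3, 5] / [2, 4] / [6]
  Insert 3 (step 7): P = [1, 3, 5] / [2, 4] / [6] / [7];  Q = [1, 3, 5] / [2, 4] / [6] / [7]
Final shape: (3, 2, 1, 1).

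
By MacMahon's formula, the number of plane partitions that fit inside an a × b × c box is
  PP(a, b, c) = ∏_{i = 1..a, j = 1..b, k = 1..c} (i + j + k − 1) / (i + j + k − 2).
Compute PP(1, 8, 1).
PP(1, 8, 1) = 9

Evaluate the triple product over i = 1..1, j = 1..8, k = 1..1. The factors are (2/1) · (3/2) · (4/3) · (5/4) · (6/5) · (7/6) · (8/7) · (9/8). The numerators and denominators telescope so the product is an integer; carrying out the multiplication exactly gives PP(1, 8, 1) = 9.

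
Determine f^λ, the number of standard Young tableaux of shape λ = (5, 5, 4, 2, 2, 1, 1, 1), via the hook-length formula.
# SYT of shape (5, 5, 4, 2, 2, 1, 1, 1) = 444422160

Hook-length formula: f^λ = n! / Π hook(c), product over all cells c of the Young diagram. For λ = (5, 5, 4, 2, 2, 1, 1, 1), n = 21 boxes. Hook lengths by row (left-to-right, top-to-bottom): [12, 8, 5, 4, 2]; [11, 7, 4, 3, 1]; [9, 5, 2, 1]; [6, 2]; [5, 1]; [3]; [2]; [1]. Product of hooks = 114960384000. So f^λ = 21! / 114960384000 = 51090942171709440000 / 114960384000 = 444422160.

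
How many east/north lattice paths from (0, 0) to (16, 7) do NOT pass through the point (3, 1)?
Number of paths = 136629

Total paths from (0, 0) to (16, 7): C(23, 16) = 245157. Paths through (3, 1): (paths (0, 0) → (3, 1)) × (paths (3, 1) → (16, 7)) = C(4, 3) · C(19, 13) = 4 · 27132 = 108528. Avoidance count = 245157 − 108528 = 136629.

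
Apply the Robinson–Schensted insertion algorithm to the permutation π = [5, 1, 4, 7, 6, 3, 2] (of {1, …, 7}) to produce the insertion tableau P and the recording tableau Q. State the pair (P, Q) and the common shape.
P = [1, 2, 6] / [3, 7] / [4] / [5];  Q = [1, 3, 4] / [2, 5] / [6] / [7];  common shape = (3, 2, 1, 1)

Row-insert the values π_1, π_2, … into P one at a time, bumping the leftmost entry strictly greater than the inserted value down to the next row. The recording tableau Q records, in position (i, j), the step at which that cell was added to P.
  Insert 5 (step 1): P = [5];  Q = [1]
  Insert 1 (step 2): P = [1] / [5];  Q = [1] / [2]
  Insert 4 (step 3): P = [1, 4] / [5];  Q = [1, 3] / [2]
  Insert 7 (step 4): P = [1, 4, 7] / [5];  Q = [1, 3, 4] / [2]
  Insert 6 (step 5): P = [1, 4, 6] / [5, 7];  Q = [1, 3, 4] / [2, 5]
  Insert 3 (step 6): P = [1, 3, 6] / [4, 7] / [5];  Q = [1, 3, 4] / [2, 5] / [6]
  Insert 2 (step 7): P = [1, 2, 6] / [3, 7] / [4] / [5];  Q = [1, 3, 4] / [2, 5] / [6] / [7]
Final shape: (3, 2, 1, 1).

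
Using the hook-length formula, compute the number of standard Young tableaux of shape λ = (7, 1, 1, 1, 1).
# SYT of shape (7, 1, 1, 1, 1) = 210

Hook-length formula: f^λ = n! / Π hook(c), product over all cells c of the Young diagram. For λ = (7, 1, 1, 1, 1), n = 11 boxes. Hook lengths by row (left-to-right, top-to-bottom): [11, 6, 5, 4, 3, 2, 1]; [4]; [3]; [2]; [1]. Product of hooks = 190080. So f^λ = 11! / 190080 = 39916800 / 190080 = 210.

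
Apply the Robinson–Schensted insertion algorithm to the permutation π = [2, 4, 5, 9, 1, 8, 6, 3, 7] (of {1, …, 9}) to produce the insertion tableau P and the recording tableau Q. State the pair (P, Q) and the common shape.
P = [1, 3, 5, 6, 7] / [2, 4] / [8] / [9];  Q = [1, 2, 3, 4, 9] / [5, 6] / [7] / [8];  common shape = (5, 2, 1, 1)

Row-insert the values π_1, π_2, … into P one at a time, bumping the leftmost entry strictly greater than the inserted value down to the next row. The recording tableau Q records, in position (i, j), the step at which that cell was added to P.
  Insert 2 (step 1): P = [2];  Q = [1]
  Insert 4 (step 2): P = [2, 4];  Q = [1, 2]
  Insert 5 (step 3): P = [2, 4, 5];  Q = [1, 2, 3]
  Insert 9 (step 4): P = [2, 4, 5, 9];  Q = [1, 2, 3, 4]
  Insert 1 (step 5): P = [1, 4, 5, 9] / [2];  Q = [1, 2, 3, 4] / [5]
  Insert 8 (step 6): P = [1, 4, 5, 8] / [2, 9];  Q = [1, 2, 3, 4] / [5, 6]
  Insert 6 (step 7): P = [1, 4, 5, 6] / [2, 8] / [9];  Q = [1, 2, 3, 4] / [5, 6] / [7]
  Insert 3 (step 8): P = [1, 3, 5, 6] / [2, 4] / [8] / [9];  Q = [1, 2, 3, 4] / [5, 6] / [7] / [8]
  Insert 7 (step 9): P = [1, 3, 5, 6, 7] / [2, 4] / [8] / [9];  Q = [1, 2, 3, 4, 9] / [5, 6] / [7] / [8]
Final shape: (5, 2, 1, 1).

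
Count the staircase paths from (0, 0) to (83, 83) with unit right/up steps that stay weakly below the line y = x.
C_83 = 68854441132780194707888052034668647142985206100

These NE paths below the diagonal are counted by the Catalan number C_n = (1/(n + 1)) · C(2n, n). For n = 83: C_83 = (1/84) · C(166, 83) = 5783773055153536355462596370912166360010757312400/84 = 68854441132780194707888052034668647142985206100.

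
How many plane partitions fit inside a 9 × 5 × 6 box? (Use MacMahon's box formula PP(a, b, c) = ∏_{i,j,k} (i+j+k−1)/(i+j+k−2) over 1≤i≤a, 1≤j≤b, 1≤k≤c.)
PP(9, 5, 6) = 72261531710368

Evaluate the triple product over i = 1..9, j = 1..5, k = 1..6. The factors are (2/1) · (3/2) · (4/3) · (5/4) · (6/5) · (7/6) · (3/2) · (4/3) · … (270 factors total). The numerators and denominators telescope so the product is an integer; carrying out the multiplication exactly gives PP(9, 5, 6) = 72261531710368.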